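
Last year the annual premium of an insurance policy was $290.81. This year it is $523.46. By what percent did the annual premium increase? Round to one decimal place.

Change: $523.46 − $290.81 = $232.65.
Relative to the original: $232.65 ÷ $290.81 ≈ 80.0%.
So the annual premium increased by 80.0%.

80.0%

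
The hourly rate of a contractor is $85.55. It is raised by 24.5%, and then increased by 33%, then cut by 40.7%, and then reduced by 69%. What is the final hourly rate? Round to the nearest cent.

$26.04

Apply the 24.5% increase: $85.55 × 1.245 = $106.50975.
33% increase: $106.50975 × 1.33 = $141.6579675.
After the 40.7% decrease: $141.6579675 × 0.593 = $84.0031747275.
Apply the 69% decrease: $84.0031747275 × 0.31 = $26.040984165525 ≈ $26.04.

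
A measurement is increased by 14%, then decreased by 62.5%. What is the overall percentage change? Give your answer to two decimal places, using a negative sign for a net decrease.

-57.25%

The combined multiplier is 1.14 × 0.375 = 0.4275.
That corresponds to a decrease of 57.25%.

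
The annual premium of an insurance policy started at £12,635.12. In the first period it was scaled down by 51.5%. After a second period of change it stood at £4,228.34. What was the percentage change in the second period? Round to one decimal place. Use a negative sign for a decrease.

After the first period: £12,635.12 × 0.485 = £6128.0332.
Second-period multiplier: £4,228.34 ÷ £6128.0332 ≈ 0.69.
That is a change of -31.0%.

-31.0%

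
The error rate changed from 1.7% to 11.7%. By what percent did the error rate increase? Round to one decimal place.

The change is 11.7 − 1.7 = 10.0 percentage points.
Relative to the original 1.7%, that is 10.0 ÷ 1.7 ≈ 588.2%.
So the error rate rose by 588.2%.

588.2%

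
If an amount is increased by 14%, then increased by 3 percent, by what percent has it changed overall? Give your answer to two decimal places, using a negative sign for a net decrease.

The combined multiplier is 1.14 × 1.03 = 1.1742.
That corresponds to an increase of 17.42%.

17.42%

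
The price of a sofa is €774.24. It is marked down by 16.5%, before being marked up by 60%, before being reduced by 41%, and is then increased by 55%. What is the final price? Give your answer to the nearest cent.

Each change multiplies by a factor: 0.835 × 1.6 × 0.59 × 1.55 = 1.221772.
€774.24 × 1.221772 = €945.94475328 ≈ €945.94.

€945.94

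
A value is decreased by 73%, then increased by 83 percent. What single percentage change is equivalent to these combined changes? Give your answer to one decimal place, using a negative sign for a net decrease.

-50.6%

A 73% decrease multiplies by 0.27.
Then an 83% increase: 0.27 × 1.83 = 0.4941.
Overall factor 0.4941, i.e. -50.6%.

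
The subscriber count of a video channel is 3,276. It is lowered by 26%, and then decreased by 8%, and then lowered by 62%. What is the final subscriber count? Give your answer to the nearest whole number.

848

Apply the 26% decrease: 3,276 × 0.74 = 2424.24.
Apply the 8% decrease: 2424.24 × 0.92 = 2230.3008.
After the 62% decrease: 2230.3008 × 0.38 = 847.514304 ≈ 848.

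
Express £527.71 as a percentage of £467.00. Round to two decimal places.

£527.71 ÷ £467.00 = 113.00%.

113.00%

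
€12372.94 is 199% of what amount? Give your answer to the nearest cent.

€6217.56

€12372.94 ÷ 1.99 ≈ €6217.56.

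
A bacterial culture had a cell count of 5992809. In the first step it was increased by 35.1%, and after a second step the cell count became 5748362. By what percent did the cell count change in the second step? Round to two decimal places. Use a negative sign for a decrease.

-29.00%

After the first step: 5992809 × 1.351 = 8096284.959.
Second-step multiplier: 5748362 ÷ 8096284.959 ≈ 0.71.
That is a change of -29.00%.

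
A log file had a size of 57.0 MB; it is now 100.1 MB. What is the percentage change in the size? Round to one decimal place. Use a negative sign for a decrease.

Change: 100.1 − 57.0 = 43.1.
Relative to the original: 43.1 ÷ 57.0 ≈ 75.6%.

75.6%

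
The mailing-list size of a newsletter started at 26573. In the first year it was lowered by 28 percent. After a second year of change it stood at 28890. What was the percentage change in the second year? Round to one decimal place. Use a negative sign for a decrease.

After the first year: 26573 × 0.72 = 19132.56.
Second-year multiplier: 28890 ÷ 19132.56 ≈ 1.50999.
That is a change of 51.0%.

51.0%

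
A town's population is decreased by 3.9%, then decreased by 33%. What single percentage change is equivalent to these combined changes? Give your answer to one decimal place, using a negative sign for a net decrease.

-35.6%

The combined multiplier is 0.961 × 0.67 = 0.64387.
That corresponds to a decrease of 35.6%.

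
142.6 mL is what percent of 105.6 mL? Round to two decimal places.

142.6 mL ÷ 105.6 mL ≈ 135.04%.

135.04%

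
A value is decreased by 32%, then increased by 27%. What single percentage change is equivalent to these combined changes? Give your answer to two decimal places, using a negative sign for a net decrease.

-13.64%

The combined multiplier is 0.68 × 1.27 = 0.8636.
That corresponds to a decrease of 13.64%.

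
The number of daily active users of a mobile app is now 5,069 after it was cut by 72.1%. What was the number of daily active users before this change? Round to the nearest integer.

The overall multiplier applied was 0.279.
So the original number of daily active users was 5,069 ÷ 0.279 ≈ 18,168.

18,168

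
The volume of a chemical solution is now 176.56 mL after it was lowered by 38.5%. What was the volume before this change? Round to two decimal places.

The overall multiplier applied was 0.615.
So the original volume was 176.56 ÷ 0.615 ≈ 287.09 mL.

287.09 mL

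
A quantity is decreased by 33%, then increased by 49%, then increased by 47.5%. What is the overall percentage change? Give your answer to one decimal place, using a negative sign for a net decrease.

47.2%

The combined multiplier is 0.67 × 1.49 × 1.475 = 1.4724925.
That corresponds to an increase of 47.2%.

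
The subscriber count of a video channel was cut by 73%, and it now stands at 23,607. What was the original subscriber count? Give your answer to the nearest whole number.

The overall multiplier applied was 0.27.
So the original subscriber count was 23,607 ÷ 0.27 ≈ 87,433.

87,433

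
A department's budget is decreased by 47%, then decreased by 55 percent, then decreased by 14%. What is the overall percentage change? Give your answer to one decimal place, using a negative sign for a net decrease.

-79.5%

The combined multiplier is 0.53 × 0.45 × 0.86 = 0.20511.
That corresponds to a decrease of 79.5%.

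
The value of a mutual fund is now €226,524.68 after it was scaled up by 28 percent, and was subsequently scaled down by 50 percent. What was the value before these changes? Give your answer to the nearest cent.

Undoing the 50% decrease: €226,524.68 ÷ 0.5 = €453049.36.
Undoing the 28% increase: €453049.36 ÷ 1.28 ≈ €353,944.81.

€353,944.81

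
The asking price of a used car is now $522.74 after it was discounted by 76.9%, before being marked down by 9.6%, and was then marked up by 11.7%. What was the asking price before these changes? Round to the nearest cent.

$2,241.05

The overall multiplier applied was 0.231 × 0.904 × 1.117 = 0.233256408.
So the original asking price was $522.74 ÷ 0.233256408 ≈ $2,241.05.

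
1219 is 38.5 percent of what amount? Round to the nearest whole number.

3166

1219 ÷ 0.385 ≈ 3166.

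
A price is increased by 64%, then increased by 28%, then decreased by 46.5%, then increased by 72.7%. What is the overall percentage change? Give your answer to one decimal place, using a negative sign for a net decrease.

The combined multiplier is 1.64 × 1.28 × 0.535 × 1.727 = 1.939545344.
That corresponds to an increase of 94.0%.

94.0%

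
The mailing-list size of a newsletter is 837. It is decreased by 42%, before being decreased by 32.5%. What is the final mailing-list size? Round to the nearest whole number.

328

Apply the 42% decrease: 837 × 0.58 = 485.46.
32.5% decrease: 485.46 × 0.675 = 327.6855 ≈ 328.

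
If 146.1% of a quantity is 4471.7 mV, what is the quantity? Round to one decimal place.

4471.7 mV ÷ 1.461 ≈ 3060.7 mV.

3060.7 mV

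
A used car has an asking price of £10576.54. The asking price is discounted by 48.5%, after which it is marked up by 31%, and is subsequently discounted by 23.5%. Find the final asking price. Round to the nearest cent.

£5458.63

After the 48.5% decrease: £10576.54 × 0.515 = £5446.9181.
31% increase: £5446.9181 × 1.31 = £7135.462711.
23.5% decrease: £7135.462711 × 0.765 = £5458.628973915 ≈ £5458.63.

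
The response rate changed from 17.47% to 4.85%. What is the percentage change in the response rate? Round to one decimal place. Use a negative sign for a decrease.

-72.2%

The change is 4.85 − 17.47 = -12.62 percentage points.
Relative to the original 17.47%, that is -12.62 ÷ 17.47 ≈ -72.2%.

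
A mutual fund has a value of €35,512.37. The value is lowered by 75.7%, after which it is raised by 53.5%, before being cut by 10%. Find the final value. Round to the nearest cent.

After the 75.7% decrease: €35,512.37 × 0.243 = €8629.50591.
53.5% increase: €8629.50591 × 1.535 = €13246.29157185.
After the 10% decrease: €13246.29157185 × 0.9 = €11921.662414665 ≈ €11,921.66.

€11,921.66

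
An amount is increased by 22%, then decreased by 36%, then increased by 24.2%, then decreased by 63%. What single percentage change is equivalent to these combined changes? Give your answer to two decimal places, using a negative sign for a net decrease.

-64.12%

The combined multiplier is 1.22 × 0.64 × 1.242 × 0.37 = 0.358808832.
That corresponds to a decrease of 64.12%.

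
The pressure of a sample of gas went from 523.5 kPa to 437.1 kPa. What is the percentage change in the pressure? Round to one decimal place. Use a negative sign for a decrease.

-16.5%

Change: 437.1 − 523.5 = -86.4.
Relative to the original: -86.4 ÷ 523.5 ≈ -16.5%.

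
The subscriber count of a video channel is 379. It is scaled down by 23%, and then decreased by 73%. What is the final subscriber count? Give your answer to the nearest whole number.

79

23% decrease: 379 × 0.77 = 291.83.
73% decrease: 291.83 × 0.27 = 78.7941 ≈ 79.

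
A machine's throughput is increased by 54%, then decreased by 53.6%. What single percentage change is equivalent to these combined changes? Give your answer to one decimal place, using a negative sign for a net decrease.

The combined multiplier is 1.54 × 0.464 = 0.71456.
That corresponds to a decrease of 28.5%.

-28.5%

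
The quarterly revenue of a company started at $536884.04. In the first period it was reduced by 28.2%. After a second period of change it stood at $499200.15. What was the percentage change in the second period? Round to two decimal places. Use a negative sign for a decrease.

After the first period: $536884.04 × 0.718 = $385482.74072.
Second-period multiplier: $499200.15 ÷ $385482.74072 ≈ 1.295.
That is a change of 29.50%.

29.50%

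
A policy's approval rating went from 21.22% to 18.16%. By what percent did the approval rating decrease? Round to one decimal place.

The change is 18.16 − 21.22 = -3.06 percentage points.
Relative to the original 21.22%, that is -3.06 ÷ 21.22 ≈ -14.4%.
So the approval rating fell by 14.4%.

14.4%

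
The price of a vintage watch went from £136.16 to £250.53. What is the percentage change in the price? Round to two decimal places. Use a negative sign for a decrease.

84.00%

Change: £250.53 − £136.16 = £114.37.
Relative to the original: £114.37 ÷ £136.16 ≈ 84.00%.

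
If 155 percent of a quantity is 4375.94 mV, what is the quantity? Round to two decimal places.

2823.19 mV

4375.94 mV ÷ 1.55 ≈ 2823.19 mV.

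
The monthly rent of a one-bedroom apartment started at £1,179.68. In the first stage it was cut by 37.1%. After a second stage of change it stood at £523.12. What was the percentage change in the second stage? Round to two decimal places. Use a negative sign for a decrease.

-29.50%

After the first stage: £1,179.68 × 0.629 = £742.01872.
Second-stage multiplier: £523.12 ÷ £742.01872 ≈ 0.704996.
That is a change of -29.50%.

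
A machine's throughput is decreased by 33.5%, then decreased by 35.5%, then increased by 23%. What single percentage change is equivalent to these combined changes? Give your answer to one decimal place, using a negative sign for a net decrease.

-47.2%

A 33.5% decrease multiplies by 0.665.
Then a 35.5% decrease: 0.665 × 0.645 = 0.428925.
Then a 23% increase: 0.428925 × 1.23 = 0.52757775.
Overall factor 0.52757775, i.e. -47.2%.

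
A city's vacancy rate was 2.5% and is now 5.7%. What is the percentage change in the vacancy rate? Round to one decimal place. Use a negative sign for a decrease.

128.0%

The change is 5.7 − 2.5 = 3.2 percentage points.
Relative to the original 2.5%, that is 3.2 ÷ 2.5 = 128.0%.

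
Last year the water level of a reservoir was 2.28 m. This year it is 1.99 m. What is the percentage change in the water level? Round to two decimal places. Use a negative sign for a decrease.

Change: 1.99 − 2.28 = -0.29.
Relative to the original: -0.29 ÷ 2.28 ≈ -12.72%.

-12.72%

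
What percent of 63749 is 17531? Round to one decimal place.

17531 ÷ 63749 ≈ 27.5%.

27.5%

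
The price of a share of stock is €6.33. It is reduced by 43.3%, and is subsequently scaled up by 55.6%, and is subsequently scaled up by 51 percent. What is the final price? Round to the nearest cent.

Each change multiplies by a factor: 0.567 × 1.556 × 1.51 = 1.33220052.
€6.33 × 1.33220052 = €8.4328292916 ≈ €8.43.

€8.43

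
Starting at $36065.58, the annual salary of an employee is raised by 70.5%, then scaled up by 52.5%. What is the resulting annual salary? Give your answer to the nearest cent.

$93775.02

Each change multiplies by a factor: 1.705 × 1.525 = 2.600125.
$36065.58 × 2.600125 = $93775.0161975 ≈ $93775.02.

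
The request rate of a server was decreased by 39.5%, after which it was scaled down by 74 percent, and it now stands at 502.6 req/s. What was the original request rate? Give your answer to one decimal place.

Undoing the 74% decrease: 502.6 ÷ 0.26 ≈ 1933.076923.
Undoing the 39.5% decrease: 1933.076923 ÷ 0.605 ≈ 3,195.2 req/s.

3,195.2 req/s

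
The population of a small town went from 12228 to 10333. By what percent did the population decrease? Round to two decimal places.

Change: 10333 − 12228 = -1895.
Relative to the original: -1895 ÷ 12228 ≈ -15.50%.
So the population decreased by 15.50%.

15.50%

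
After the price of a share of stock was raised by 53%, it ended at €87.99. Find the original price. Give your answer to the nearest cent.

€57.51

The overall multiplier applied was 1.53.
So the original price was €87.99 ÷ 1.53 ≈ €57.51.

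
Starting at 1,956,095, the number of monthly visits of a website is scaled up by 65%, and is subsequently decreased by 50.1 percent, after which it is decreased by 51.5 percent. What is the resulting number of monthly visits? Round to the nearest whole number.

781,117

Each change multiplies by a factor: 1.65 × 0.499 × 0.485 = 0.39932475.
1,956,095 × 0.39932475 = 781117.14685125 ≈ 781,117.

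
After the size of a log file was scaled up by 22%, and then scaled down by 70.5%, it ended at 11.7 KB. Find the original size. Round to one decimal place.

32.5 KB

Undoing the 70.5% decrease: 11.7 ÷ 0.295 ≈ 39.661017.
Undoing the 22% increase: 39.661017 ÷ 1.22 ≈ 32.5 KB.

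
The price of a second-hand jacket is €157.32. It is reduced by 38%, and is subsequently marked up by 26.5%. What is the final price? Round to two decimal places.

Apply the 38% decrease: €157.32 × 0.62 = €97.5384.
26.5% increase: €97.5384 × 1.265 = €123.386076 ≈ €123.39.

€123.39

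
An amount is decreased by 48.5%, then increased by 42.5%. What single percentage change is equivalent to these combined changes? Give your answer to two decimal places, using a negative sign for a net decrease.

-26.61%

A 48.5% decrease multiplies by 0.515.
Then a 42.5% increase: 0.515 × 1.425 = 0.733875.
Overall factor 0.733875, i.e. -26.61%.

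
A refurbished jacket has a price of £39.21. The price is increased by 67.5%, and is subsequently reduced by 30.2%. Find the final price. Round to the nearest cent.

£45.84

Each change multiplies by a factor: 1.675 × 0.698 = 1.16915.
£39.21 × 1.16915 = £45.8423715 ≈ £45.84.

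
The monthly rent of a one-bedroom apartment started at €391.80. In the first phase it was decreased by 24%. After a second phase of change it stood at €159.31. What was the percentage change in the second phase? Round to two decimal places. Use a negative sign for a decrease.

-46.50%

After the first phase: €391.80 × 0.76 = €297.768.
Second-phase multiplier: €159.31 ÷ €297.768 ≈ 0.535014.
That is a change of -46.50%.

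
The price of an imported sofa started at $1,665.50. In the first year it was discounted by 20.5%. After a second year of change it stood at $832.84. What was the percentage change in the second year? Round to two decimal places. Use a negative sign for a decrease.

After the first year: $1,665.50 × 0.795 = $1324.0725.
Second-year multiplier: $832.84 ÷ $1324.0725 ≈ 0.628999.
That is a change of -37.10%.

-37.10%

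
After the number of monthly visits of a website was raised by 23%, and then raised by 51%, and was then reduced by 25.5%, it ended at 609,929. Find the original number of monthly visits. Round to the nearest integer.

The overall multiplier applied was 1.23 × 1.51 × 0.745 = 1.3836885.
So the original number of monthly visits was 609,929 ÷ 1.3836885 ≈ 440,799.

440,799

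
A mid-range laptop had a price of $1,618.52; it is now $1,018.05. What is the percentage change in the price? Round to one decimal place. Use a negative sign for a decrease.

-37.1%

Change: $1,018.05 − $1,618.52 = -$600.47.
Relative to the original: -$600.47 ÷ $1,618.52 ≈ -37.1%.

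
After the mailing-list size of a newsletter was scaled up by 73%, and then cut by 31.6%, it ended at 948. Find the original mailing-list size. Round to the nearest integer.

Undoing the 31.6% decrease: 948 ÷ 0.684 ≈ 1385.964912.
Undoing the 73% increase: 1385.964912 ÷ 1.73 ≈ 801.

801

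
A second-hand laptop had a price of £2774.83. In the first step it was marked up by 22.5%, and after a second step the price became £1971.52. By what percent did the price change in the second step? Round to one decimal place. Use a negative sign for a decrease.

-42.0%

After the first step: £2774.83 × 1.225 = £3399.16675.
Second-step multiplier: £1971.52 ÷ £3399.16675 ≈ 0.58.
That is a change of -42.0%.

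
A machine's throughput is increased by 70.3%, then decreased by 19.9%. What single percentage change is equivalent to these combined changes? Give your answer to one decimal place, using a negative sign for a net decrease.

A 70.3% increase multiplies by 1.703.
Then a 19.9% decrease: 1.703 × 0.801 = 1.364103.
Overall factor 1.364103, i.e. 36.4%.

36.4%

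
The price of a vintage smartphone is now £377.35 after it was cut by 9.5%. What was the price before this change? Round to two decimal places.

The overall multiplier applied was 0.905.
So the original price was £377.35 ÷ 0.905 ≈ £416.96.

£416.96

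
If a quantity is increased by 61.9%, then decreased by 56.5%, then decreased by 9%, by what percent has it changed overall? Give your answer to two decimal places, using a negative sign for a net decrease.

-35.91%

A 61.9% increase multiplies by 1.619.
Then a 56.5% decrease: 1.619 × 0.435 = 0.704265.
Then a 9% decrease: 0.704265 × 0.91 = 0.64088115.
Overall factor 0.64088115, i.e. -35.91%.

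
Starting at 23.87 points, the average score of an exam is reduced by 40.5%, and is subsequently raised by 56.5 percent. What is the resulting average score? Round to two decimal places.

40.5% decrease: 23.87 × 0.595 = 14.20265.
After the 56.5% increase: 14.20265 × 1.565 = 22.22714725 ≈ 22.23.

22.23 points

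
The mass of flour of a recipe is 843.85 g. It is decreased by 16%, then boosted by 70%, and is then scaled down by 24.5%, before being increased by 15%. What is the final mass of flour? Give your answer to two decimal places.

Each change multiplies by a factor: 0.84 × 1.7 × 0.755 × 1.15 = 1.239861.
843.85 × 1.239861 = 1046.25670485 ≈ 1046.26.

1046.26 g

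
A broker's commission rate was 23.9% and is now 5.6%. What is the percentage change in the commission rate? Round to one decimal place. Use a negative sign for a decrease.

-76.6%

The change is 5.6 − 23.9 = -18.3 percentage points.
Relative to the original 23.9%, that is -18.3 ÷ 23.9 ≈ -76.6%.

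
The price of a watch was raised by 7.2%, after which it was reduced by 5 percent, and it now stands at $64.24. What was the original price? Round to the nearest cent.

$63.08

The overall multiplier applied was 1.072 × 0.95 = 1.0184.
So the original price was $64.24 ÷ 1.0184 ≈ $63.08.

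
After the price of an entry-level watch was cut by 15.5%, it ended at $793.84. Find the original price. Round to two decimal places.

The overall multiplier applied was 0.845.
So the original price was $793.84 ÷ 0.845 ≈ $939.46.

$939.46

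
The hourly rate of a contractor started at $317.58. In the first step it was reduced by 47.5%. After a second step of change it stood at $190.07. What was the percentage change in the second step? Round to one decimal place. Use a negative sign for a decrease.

14.0%

After the first step: $317.58 × 0.525 = $166.7295.
Second-step multiplier: $190.07 ÷ $166.7295 ≈ 1.13999.
That is a change of 14.0%.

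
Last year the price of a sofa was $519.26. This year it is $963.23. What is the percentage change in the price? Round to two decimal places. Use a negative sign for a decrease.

Change: $963.23 − $519.26 = $443.97.
Relative to the original: $443.97 ÷ $519.26 ≈ 85.50%.

85.50%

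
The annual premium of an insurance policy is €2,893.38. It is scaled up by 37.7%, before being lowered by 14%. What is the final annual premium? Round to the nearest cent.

Apply the 37.7% increase: €2,893.38 × 1.377 = €3984.18426.
Apply the 14% decrease: €3984.18426 × 0.86 = €3426.3984636 ≈ €3,426.40.

€3,426.40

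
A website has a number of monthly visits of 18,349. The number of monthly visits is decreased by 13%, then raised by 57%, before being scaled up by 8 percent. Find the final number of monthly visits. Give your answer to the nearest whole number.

27,068

Each change multiplies by a factor: 0.87 × 1.57 × 1.08 = 1.475172.
18,349 × 1.475172 = 27067.931028 ≈ 27,068.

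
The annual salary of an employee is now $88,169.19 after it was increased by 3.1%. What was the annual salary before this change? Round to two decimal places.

$85,518.13

The overall multiplier applied was 1.031.
So the original annual salary was $88,169.19 ÷ 1.031 ≈ $85,518.13.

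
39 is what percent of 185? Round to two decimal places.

21.08%

39 ÷ 185 ≈ 21.08%.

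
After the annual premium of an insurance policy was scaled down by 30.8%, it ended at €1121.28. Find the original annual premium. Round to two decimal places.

The overall multiplier applied was 0.692.
So the original annual premium was €1121.28 ÷ 0.692 ≈ €1620.35.

€1620.35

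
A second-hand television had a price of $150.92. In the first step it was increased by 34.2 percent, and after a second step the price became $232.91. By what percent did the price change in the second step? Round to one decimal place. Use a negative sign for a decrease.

After the first step: $150.92 × 1.342 = $202.53464.
Second-step multiplier: $232.91 ÷ $202.53464 ≈ 1.14998.
That is a change of 15.0%.

15.0%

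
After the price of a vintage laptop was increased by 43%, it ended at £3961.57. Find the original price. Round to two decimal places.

The overall multiplier applied was 1.43.
So the original price was £3961.57 ÷ 1.43 ≈ £2770.33.

£2770.33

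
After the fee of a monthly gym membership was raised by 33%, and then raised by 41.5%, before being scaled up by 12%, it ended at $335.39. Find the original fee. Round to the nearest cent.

$159.12

Undoing the 12% increase: $335.39 ÷ 1.12 ≈ $299.455357.
Undoing the 41.5% increase: $299.455357 ÷ 1.415 ≈ $211.629228.
Undoing the 33% increase: $211.629228 ÷ 1.33 ≈ $159.12.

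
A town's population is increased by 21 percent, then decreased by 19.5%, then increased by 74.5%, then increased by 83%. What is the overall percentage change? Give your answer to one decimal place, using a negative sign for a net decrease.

The combined multiplier is 1.21 × 0.805 × 1.745 × 1.83 = 3.1104825675.
That corresponds to an increase of 211.0%.

211.0%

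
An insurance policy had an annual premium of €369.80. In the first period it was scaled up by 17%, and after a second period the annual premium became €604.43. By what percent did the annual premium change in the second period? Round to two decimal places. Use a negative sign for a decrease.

After the first period: €369.80 × 1.17 = €432.666.
Second-period multiplier: €604.43 ÷ €432.666 ≈ 1.39699.
That is a change of 39.70%.

39.70%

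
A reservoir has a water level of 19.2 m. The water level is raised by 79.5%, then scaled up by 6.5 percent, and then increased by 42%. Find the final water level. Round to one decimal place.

After the 79.5% increase: 19.2 × 1.795 = 34.464.
Apply the 6.5% increase: 34.464 × 1.065 = 36.70416.
Apply the 42% increase: 36.70416 × 1.42 = 52.1199072 ≈ 52.1.

52.1 m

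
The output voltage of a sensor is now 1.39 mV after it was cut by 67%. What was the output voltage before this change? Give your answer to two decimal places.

4.21 mV

The overall multiplier applied was 0.33.
So the original output voltage was 1.39 ÷ 0.33 ≈ 4.21 mV.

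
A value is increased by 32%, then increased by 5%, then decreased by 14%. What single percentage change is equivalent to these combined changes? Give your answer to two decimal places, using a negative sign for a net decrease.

19.20%

A 32% increase multiplies by 1.32.
Then a 5% increase: 1.32 × 1.05 = 1.386.
Then a 14% decrease: 1.386 × 0.86 = 1.19196.
Overall factor 1.19196, i.e. 19.20%.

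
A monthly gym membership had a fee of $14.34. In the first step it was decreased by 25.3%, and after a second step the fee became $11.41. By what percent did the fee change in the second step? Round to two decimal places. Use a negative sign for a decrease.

6.52%

After the first step: $14.34 × 0.747 = $10.71198.
Second-step multiplier: $11.41 ÷ $10.71198 ≈ 1.065163.
That is a change of 6.52%.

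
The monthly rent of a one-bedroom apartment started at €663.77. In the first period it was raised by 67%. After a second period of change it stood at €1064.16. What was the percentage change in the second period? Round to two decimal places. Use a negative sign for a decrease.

After the first period: €663.77 × 1.67 = €1108.4959.
Second-period multiplier: €1064.16 ÷ €1108.4959 ≈ 0.960004.
That is a change of -4.00%.

-4.00%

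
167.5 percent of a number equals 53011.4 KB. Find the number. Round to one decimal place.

31648.6 KB

53011.4 KB ÷ 1.675 ≈ 31648.6 KB.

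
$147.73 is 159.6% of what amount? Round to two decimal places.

$147.73 ÷ 1.596 ≈ $92.56.

$92.56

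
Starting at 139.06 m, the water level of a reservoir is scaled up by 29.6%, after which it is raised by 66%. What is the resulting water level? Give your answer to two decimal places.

Each change multiplies by a factor: 1.296 × 1.66 = 2.15136.
139.06 × 2.15136 = 299.1681216 ≈ 299.17.

299.17 m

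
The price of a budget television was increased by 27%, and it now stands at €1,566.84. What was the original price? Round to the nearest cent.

The overall multiplier applied was 1.27.
So the original price was €1,566.84 ÷ 1.27 ≈ €1,233.73.

€1,233.73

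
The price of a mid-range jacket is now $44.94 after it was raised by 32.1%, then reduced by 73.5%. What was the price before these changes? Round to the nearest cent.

$128.38

Undoing the 73.5% decrease: $44.94 ÷ 0.265 ≈ $169.584906.
Undoing the 32.1% increase: $169.584906 ÷ 1.321 ≈ $128.38.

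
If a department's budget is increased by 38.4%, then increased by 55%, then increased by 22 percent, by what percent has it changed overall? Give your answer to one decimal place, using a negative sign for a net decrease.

161.7%

A 38.4% increase multiplies by 1.384.
Then a 55% increase: 1.384 × 1.55 = 2.1452.
Then a 22% increase: 2.1452 × 1.22 = 2.617144.
Overall factor 2.617144, i.e. 161.7%.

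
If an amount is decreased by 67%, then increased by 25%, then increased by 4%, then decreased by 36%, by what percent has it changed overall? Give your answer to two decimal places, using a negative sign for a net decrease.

The combined multiplier is 0.33 × 1.25 × 1.04 × 0.64 = 0.27456.
That corresponds to a decrease of 72.54%.

-72.54%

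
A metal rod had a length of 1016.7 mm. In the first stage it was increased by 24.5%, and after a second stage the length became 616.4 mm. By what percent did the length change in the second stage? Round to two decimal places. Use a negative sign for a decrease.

-51.30%

After the first stage: 1016.7 × 1.245 = 1265.7915.
Second-stage multiplier: 616.4 ÷ 1265.7915 ≈ 0.486968.
That is a change of -51.30%.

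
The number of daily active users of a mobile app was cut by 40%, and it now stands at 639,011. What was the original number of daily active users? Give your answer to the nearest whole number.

The overall multiplier applied was 0.6.
So the original number of daily active users was 639,011 ÷ 0.6 ≈ 1,065,018.

1,065,018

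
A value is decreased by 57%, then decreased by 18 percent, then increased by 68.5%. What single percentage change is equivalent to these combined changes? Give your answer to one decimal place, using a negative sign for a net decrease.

A 57% decrease multiplies by 0.43.
Then an 18% decrease: 0.43 × 0.82 = 0.3526.
Then a 68.5% increase: 0.3526 × 1.685 = 0.594131.
Overall factor 0.594131, i.e. -40.6%.

-40.6%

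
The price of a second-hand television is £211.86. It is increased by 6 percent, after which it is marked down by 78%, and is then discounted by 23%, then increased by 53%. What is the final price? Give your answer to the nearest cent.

£58.20

6% increase: £211.86 × 1.06 = £224.5716.
After the 78% decrease: £224.5716 × 0.22 = £49.405752.
After the 23% decrease: £49.405752 × 0.77 = £38.04242904.
After the 53% increase: £38.04242904 × 1.53 = £58.2049164312 ≈ £58.20.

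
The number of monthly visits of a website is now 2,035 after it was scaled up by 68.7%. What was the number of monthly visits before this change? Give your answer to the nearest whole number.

The overall multiplier applied was 1.687.
So the original number of monthly visits was 2,035 ÷ 1.687 ≈ 1,206.

1,206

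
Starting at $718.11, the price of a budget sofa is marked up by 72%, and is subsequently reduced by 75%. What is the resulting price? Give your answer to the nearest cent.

$308.79

72% increase: $718.11 × 1.72 = $1235.1492.
Apply the 75% decrease: $1235.1492 × 0.25 = $308.7873 ≈ $308.79.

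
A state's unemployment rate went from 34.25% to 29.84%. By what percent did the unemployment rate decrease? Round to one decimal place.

12.9%

The change is 29.84 − 34.25 = -4.41 percentage points.
Relative to the original 34.25%, that is -4.41 ÷ 34.25 ≈ -12.9%.
So the unemployment rate fell by 12.9%.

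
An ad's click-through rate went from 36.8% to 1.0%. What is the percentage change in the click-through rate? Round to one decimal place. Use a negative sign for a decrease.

The change is 1.0 − 36.8 = -35.8 percentage points.
Relative to the original 36.8%, that is -35.8 ÷ 36.8 ≈ -97.3%.

-97.3%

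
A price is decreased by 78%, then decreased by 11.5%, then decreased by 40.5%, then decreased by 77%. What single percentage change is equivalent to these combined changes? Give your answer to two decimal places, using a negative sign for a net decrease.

The combined multiplier is 0.22 × 0.885 × 0.595 × 0.23 = 0.026644695.
That corresponds to a decrease of 97.34%.

-97.34%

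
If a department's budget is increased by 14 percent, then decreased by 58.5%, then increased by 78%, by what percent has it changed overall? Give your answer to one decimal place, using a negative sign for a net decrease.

-15.8%

The combined multiplier is 1.14 × 0.415 × 1.78 = 0.842118.
That corresponds to a decrease of 15.8%.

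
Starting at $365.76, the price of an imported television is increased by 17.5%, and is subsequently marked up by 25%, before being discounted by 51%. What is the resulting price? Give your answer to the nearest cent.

17.5% increase: $365.76 × 1.175 = $429.768.
25% increase: $429.768 × 1.25 = $537.21.
51% decrease: $537.21 × 0.49 = $263.2329 ≈ $263.23.

$263.23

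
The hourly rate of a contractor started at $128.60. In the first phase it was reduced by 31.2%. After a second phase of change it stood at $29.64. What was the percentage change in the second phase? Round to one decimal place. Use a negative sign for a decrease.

-66.5%

After the first phase: $128.60 × 0.688 = $88.4768.
Second-phase multiplier: $29.64 ÷ $88.4768 ≈ 0.335.
That is a change of -66.5%.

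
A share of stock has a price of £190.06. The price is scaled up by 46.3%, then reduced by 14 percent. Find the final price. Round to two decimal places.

£239.13

Each change multiplies by a factor: 1.463 × 0.86 = 1.25818.
£190.06 × 1.25818 = £239.1296908 ≈ £239.13.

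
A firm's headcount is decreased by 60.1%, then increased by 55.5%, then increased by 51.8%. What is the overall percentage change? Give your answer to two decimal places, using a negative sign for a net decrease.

The combined multiplier is 0.399 × 1.555 × 1.518 = 0.94183551.
That corresponds to a decrease of 5.82%.

-5.82%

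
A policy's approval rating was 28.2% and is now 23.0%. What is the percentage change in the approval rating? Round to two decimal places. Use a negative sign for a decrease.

-18.44%

The change is 23.0 − 28.2 = -5.2 percentage points.
Relative to the original 28.2%, that is -5.2 ÷ 28.2 ≈ -18.44%.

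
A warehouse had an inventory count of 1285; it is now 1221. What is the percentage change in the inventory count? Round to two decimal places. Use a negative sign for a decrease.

-4.98%

Change: 1221 − 1285 = -64.
Relative to the original: -64 ÷ 1285 ≈ -4.98%.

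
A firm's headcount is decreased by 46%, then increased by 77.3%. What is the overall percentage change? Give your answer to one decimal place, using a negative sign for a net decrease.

A 46% decrease multiplies by 0.54.
Then a 77.3% increase: 0.54 × 1.773 = 0.95742.
Overall factor 0.95742, i.e. -4.3%.

-4.3%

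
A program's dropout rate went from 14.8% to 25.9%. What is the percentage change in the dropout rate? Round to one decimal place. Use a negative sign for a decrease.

The change is 25.9 − 14.8 = 11.1 percentage points.
Relative to the original 14.8%, that is 11.1 ÷ 14.8 = 75.0%.

75.0%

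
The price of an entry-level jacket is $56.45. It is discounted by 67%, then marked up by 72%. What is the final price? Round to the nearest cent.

Each change multiplies by a factor: 0.33 × 1.72 = 0.5676.
$56.45 × 0.5676 = $32.04102 ≈ $32.04.

$32.04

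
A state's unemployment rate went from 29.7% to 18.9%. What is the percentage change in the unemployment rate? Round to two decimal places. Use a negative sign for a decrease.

-36.36%

The change is 18.9 − 29.7 = -10.8 percentage points.
Relative to the original 29.7%, that is -10.8 ÷ 29.7 ≈ -36.36%.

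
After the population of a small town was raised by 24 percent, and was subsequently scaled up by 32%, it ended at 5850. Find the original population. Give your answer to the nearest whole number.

The overall multiplier applied was 1.24 × 1.32 = 1.6368.
So the original population was 5850 ÷ 1.6368 ≈ 3574.

3574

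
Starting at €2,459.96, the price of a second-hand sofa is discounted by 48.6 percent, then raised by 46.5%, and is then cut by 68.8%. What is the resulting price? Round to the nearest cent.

€577.94

Apply the 48.6% decrease: €2,459.96 × 0.514 = €1264.41944.
46.5% increase: €1264.41944 × 1.465 = €1852.3744796.
Apply the 68.8% decrease: €1852.3744796 × 0.312 = €577.9408376352 ≈ €577.94.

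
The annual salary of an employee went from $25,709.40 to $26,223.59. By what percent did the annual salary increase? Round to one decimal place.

2.0%

Change: $26,223.59 − $25,709.40 = $514.19.
Relative to the original: $514.19 ÷ $25,709.40 ≈ 2.0%.
So the annual salary increased by 2.0%.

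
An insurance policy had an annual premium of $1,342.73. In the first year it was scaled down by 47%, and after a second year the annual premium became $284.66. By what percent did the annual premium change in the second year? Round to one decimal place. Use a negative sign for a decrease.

-60.0%

After the first year: $1,342.73 × 0.53 = $711.6469.
Second-year multiplier: $284.66 ÷ $711.6469 ≈ 0.4.
That is a change of -60.0%.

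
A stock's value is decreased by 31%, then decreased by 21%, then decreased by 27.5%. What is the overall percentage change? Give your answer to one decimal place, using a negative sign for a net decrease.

-60.5%

The combined multiplier is 0.69 × 0.79 × 0.725 = 0.3951975.
That corresponds to a decrease of 60.5%.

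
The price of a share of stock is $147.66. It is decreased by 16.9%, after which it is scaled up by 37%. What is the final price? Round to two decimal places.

$168.11

16.9% decrease: $147.66 × 0.831 = $122.70546.
After the 37% increase: $122.70546 × 1.37 = $168.1064802 ≈ $168.11.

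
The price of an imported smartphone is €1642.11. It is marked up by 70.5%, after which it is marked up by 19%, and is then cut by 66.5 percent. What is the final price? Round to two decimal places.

After the 70.5% increase: €1642.11 × 1.705 = €2799.79755.
19% increase: €2799.79755 × 1.19 = €3331.7590845.
After the 66.5% decrease: €3331.7590845 × 0.335 = €1116.1392933075 ≈ €1116.14.

€1116.14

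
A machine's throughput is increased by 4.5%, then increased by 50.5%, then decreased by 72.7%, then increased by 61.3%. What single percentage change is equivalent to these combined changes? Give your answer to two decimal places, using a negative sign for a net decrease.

A 4.5% increase multiplies by 1.045.
Then a 50.5% increase: 1.045 × 1.505 = 1.572725.
Then a 72.7% decrease: 1.572725 × 0.273 = 0.429353925.
Then a 61.3% increase: 0.429353925 × 1.613 = 0.692547881025.
Overall factor 0.692547881025, i.e. -30.75%.

-30.75%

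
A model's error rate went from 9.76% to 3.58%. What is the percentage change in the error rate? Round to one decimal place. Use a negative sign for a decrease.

-63.3%

The change is 3.58 − 9.76 = -6.18 percentage points.
Relative to the original 9.76%, that is -6.18 ÷ 9.76 ≈ -63.3%.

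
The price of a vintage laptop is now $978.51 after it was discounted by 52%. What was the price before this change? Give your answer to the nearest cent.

$2,038.56

The overall multiplier applied was 0.48.
So the original price was $978.51 ÷ 0.48 ≈ $2,038.56.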